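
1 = 1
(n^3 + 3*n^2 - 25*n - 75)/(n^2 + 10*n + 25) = (n^2 - 2*n - 15)/(n + 5)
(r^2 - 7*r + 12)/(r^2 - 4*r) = (r - 3)/r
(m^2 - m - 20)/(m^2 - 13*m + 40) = (m + 4)/(m - 8)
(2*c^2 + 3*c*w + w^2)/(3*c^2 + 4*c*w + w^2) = (2*c + w)/(3*c + w)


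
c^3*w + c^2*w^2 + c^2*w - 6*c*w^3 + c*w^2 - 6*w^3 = (c - 2*w)*(c + 3*w)*(c*w + w)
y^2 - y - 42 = (y - 7)*(y + 6)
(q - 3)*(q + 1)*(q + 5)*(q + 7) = q^4 + 10*q^3 + 8*q^2 - 106*q - 105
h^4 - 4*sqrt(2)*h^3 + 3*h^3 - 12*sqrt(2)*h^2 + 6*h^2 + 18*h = h*(h + 3)*(h - 3*sqrt(2))*(h - sqrt(2))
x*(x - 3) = x^2 - 3*x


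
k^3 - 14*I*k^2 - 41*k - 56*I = (k - 8*I)*(k - 7*I)*(k + I)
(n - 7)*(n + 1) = n^2 - 6*n - 7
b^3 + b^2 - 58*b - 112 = (b - 8)*(b + 2)*(b + 7)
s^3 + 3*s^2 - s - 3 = (s - 1)*(s + 1)*(s + 3)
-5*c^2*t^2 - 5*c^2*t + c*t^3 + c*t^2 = t*(-5*c + t)*(c*t + c)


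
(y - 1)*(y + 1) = y^2 - 1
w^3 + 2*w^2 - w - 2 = (w - 1)*(w + 1)*(w + 2)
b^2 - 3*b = b*(b - 3)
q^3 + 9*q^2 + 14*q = q*(q + 2)*(q + 7)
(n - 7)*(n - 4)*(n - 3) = n^3 - 14*n^2 + 61*n - 84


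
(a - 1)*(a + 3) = a^2 + 2*a - 3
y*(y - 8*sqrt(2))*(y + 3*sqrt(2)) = y^3 - 5*sqrt(2)*y^2 - 48*y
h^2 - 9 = (h - 3)*(h + 3)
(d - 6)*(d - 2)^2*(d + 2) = d^4 - 8*d^3 + 8*d^2 + 32*d - 48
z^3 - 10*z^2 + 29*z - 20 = (z - 5)*(z - 4)*(z - 1)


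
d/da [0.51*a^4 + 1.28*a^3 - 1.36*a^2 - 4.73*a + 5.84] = 2.04*a^3 + 3.84*a^2 - 2.72*a - 4.73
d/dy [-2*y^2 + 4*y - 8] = 4 - 4*y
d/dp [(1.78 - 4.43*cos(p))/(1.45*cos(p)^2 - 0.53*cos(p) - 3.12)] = (-6.4235*cos(p)^2 + 5.162*cos(p) - 14.765)*sin(p)/(2.1025*cos(p)^4 - 1.537*cos(p)^3 - 8.7671*cos(p)^2 + 3.3072*cos(p) + 9.7344)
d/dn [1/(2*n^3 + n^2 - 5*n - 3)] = (-6*n^2 - 2*n + 5)/(2*n^3 + n^2 - 5*n - 3)^2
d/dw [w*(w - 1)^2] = (w - 1)*(3*w - 1)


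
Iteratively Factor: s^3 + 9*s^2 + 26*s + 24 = (s + 3)*(s^2 + 6*s + 8) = (s + 2)*(s + 3)*(s + 4)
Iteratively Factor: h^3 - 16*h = (h + 4)*(h^2 - 4*h) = h*(h + 4)*(h - 4)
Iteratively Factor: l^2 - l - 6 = (l - 3)*(l + 2)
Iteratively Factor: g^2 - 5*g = (g)*(g - 5)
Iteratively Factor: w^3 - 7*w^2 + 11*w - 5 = (w - 1)*(w^2 - 6*w + 5) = (w - 5)*(w - 1)*(w - 1)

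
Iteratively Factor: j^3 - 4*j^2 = (j)*(j^2 - 4*j) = j*(j - 4)*(j)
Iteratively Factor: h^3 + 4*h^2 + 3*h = (h)*(h^2 + 4*h + 3) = h*(h + 3)*(h + 1)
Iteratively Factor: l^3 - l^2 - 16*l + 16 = (l - 4)*(l^2 + 3*l - 4) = (l - 4)*(l - 1)*(l + 4)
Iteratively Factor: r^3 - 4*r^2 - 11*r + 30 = (r - 2)*(r^2 - 2*r - 15) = (r - 5)*(r - 2)*(r + 3)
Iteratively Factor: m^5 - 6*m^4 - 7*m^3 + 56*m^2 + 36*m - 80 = (m + 2)*(m^4 - 8*m^3 + 9*m^2 + 38*m - 40) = (m - 1)*(m + 2)*(m^3 - 7*m^2 + 2*m + 40) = (m - 4)*(m - 1)*(m + 2)*(m^2 - 3*m - 10) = (m - 4)*(m - 1)*(m + 2)^2*(m - 5)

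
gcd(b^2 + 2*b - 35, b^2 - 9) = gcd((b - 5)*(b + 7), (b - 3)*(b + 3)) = 1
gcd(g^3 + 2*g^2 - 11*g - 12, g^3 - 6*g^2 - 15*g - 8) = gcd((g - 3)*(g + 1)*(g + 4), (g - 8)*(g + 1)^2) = g + 1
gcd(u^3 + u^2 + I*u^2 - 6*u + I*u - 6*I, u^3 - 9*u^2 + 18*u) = 1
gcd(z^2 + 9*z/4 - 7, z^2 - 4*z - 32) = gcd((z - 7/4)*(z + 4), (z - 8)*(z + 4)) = z + 4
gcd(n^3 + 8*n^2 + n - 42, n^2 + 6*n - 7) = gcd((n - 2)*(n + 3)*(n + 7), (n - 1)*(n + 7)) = n + 7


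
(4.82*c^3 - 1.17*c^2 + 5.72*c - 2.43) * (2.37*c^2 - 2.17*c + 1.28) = 11.4234*c^5 - 13.2323*c^4 + 22.2649*c^3 - 19.6691*c^2 + 12.5947*c - 3.1104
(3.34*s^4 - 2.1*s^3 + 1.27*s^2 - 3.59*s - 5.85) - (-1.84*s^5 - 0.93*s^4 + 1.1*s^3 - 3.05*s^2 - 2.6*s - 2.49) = 1.84*s^5 + 4.27*s^4 - 3.2*s^3 + 4.32*s^2 - 0.99*s - 3.36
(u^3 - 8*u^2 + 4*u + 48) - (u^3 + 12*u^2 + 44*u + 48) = -20*u^2 - 40*u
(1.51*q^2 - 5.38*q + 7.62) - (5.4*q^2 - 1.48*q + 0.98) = -3.89*q^2 - 3.9*q + 6.64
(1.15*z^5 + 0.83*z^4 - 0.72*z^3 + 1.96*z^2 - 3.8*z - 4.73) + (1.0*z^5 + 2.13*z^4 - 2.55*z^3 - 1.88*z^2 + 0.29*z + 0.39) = 2.15*z^5 + 2.96*z^4 - 3.27*z^3 + 0.0800000000000001*z^2 - 3.51*z - 4.34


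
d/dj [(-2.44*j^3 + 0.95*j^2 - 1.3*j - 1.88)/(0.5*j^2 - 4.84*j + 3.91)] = (-1.22*j^4 + 23.6192*j^3 - 32.5692*j^2 + 9.309*j - 14.1822)/(0.25*j^4 - 4.84*j^3 + 27.3356*j^2 - 37.8488*j + 15.2881)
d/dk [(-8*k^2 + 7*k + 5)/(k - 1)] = 4*(-2*k^2 + 4*k - 3)/(k^2 - 2*k + 1)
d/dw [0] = 0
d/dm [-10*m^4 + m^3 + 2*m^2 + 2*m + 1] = -40*m^3 + 3*m^2 + 4*m + 2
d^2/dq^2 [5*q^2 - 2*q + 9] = 10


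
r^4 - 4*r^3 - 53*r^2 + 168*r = r*(r - 8)*(r - 3)*(r + 7)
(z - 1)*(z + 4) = z^2 + 3*z - 4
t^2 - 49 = (t - 7)*(t + 7)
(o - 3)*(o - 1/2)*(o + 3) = o^3 - o^2/2 - 9*o + 9/2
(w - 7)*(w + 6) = w^2 - w - 42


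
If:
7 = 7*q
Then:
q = 1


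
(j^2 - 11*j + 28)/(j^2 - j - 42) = (j - 4)/(j + 6)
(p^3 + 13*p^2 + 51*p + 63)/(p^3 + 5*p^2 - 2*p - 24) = (p^2 + 10*p + 21)/(p^2 + 2*p - 8)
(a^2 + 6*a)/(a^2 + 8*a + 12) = a/(a + 2)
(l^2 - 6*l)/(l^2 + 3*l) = (l - 6)/(l + 3)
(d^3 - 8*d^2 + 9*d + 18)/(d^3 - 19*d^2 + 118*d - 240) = (d^2 - 2*d - 3)/(d^2 - 13*d + 40)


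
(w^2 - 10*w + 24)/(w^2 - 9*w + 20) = (w - 6)/(w - 5)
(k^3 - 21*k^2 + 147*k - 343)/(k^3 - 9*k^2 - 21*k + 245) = (k - 7)/(k + 5)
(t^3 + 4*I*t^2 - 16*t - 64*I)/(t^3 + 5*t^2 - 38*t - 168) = (t^2 + 4*t*(-1 + I) - 16*I)/(t^2 + t - 42)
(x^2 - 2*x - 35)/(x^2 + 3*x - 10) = (x - 7)/(x - 2)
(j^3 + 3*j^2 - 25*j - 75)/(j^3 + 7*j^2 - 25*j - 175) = (j + 3)/(j + 7)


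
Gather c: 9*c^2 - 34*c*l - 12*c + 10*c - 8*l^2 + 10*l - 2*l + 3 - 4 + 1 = 9*c^2 + c*(-34*l - 2) - 8*l^2 + 8*l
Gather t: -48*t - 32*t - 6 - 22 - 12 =-80*t - 40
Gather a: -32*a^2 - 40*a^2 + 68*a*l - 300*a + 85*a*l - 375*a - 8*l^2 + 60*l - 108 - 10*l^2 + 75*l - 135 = -72*a^2 + a*(153*l - 675) - 18*l^2 + 135*l - 243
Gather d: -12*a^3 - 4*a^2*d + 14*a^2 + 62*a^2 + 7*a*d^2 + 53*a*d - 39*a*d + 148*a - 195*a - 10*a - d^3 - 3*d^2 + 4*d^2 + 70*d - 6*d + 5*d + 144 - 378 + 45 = -12*a^3 + 76*a^2 - 57*a - d^3 + d^2*(7*a + 1) + d*(-4*a^2 + 14*a + 69) - 189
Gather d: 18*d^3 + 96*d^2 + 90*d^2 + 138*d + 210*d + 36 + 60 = 18*d^3 + 186*d^2 + 348*d + 96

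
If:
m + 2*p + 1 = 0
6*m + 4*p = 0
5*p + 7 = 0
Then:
No Solution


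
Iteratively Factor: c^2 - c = (c - 1)*(c)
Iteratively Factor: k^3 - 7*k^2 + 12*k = (k - 4)*(k^2 - 3*k) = k*(k - 4)*(k - 3)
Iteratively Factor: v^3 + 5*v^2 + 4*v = (v + 4)*(v^2 + v) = (v + 1)*(v + 4)*(v)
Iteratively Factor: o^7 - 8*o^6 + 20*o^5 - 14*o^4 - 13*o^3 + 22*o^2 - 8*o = (o + 1)*(o^6 - 9*o^5 + 29*o^4 - 43*o^3 + 30*o^2 - 8*o) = (o - 1)*(o + 1)*(o^5 - 8*o^4 + 21*o^3 - 22*o^2 + 8*o) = (o - 1)^2*(o + 1)*(o^4 - 7*o^3 + 14*o^2 - 8*o) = (o - 2)*(o - 1)^2*(o + 1)*(o^3 - 5*o^2 + 4*o) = o*(o - 2)*(o - 1)^2*(o + 1)*(o^2 - 5*o + 4) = o*(o - 2)*(o - 1)^3*(o + 1)*(o - 4)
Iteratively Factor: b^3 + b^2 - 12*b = (b + 4)*(b^2 - 3*b) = (b - 3)*(b + 4)*(b)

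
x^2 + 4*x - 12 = (x - 2)*(x + 6)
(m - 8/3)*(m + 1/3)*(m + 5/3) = m^3 - 2*m^2/3 - 43*m/9 - 40/27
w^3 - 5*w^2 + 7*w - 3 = (w - 3)*(w - 1)^2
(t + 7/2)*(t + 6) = t^2 + 19*t/2 + 21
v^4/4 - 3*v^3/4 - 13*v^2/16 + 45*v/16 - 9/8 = (v/4 + 1/2)*(v - 3)*(v - 3/2)*(v - 1/2)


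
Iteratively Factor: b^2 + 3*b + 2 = (b + 1)*(b + 2)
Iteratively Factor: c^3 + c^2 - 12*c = (c + 4)*(c^2 - 3*c) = (c - 3)*(c + 4)*(c)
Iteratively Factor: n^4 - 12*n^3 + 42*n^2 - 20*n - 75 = (n - 5)*(n^3 - 7*n^2 + 7*n + 15) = (n - 5)*(n - 3)*(n^2 - 4*n - 5) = (n - 5)*(n - 3)*(n + 1)*(n - 5)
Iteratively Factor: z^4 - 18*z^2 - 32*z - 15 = (z + 3)*(z^3 - 3*z^2 - 9*z - 5) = (z - 5)*(z + 3)*(z^2 + 2*z + 1) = (z - 5)*(z + 1)*(z + 3)*(z + 1)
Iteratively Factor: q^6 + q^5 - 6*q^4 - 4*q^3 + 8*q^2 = (q + 2)*(q^5 - q^4 - 4*q^3 + 4*q^2) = (q - 1)*(q + 2)*(q^4 - 4*q^2) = q*(q - 1)*(q + 2)*(q^3 - 4*q) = q*(q - 2)*(q - 1)*(q + 2)*(q^2 + 2*q) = q^2*(q - 2)*(q - 1)*(q + 2)*(q + 2)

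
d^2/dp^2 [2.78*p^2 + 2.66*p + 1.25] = 5.56000000000000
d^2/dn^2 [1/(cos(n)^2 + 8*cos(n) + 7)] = 2*(-2*sin(n)^4 + 19*sin(n)^2 + 43*cos(n) - 3*cos(3*n) + 40)/((cos(n) + 1)^3*(cos(n) + 7)^3)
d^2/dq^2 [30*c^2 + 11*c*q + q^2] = 2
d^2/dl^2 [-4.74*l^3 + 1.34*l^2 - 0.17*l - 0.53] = 2.68 - 28.44*l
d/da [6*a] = 6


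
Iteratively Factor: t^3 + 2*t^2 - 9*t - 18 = (t - 3)*(t^2 + 5*t + 6) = (t - 3)*(t + 3)*(t + 2)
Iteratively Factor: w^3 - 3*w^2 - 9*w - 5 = (w + 1)*(w^2 - 4*w - 5) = (w + 1)^2*(w - 5)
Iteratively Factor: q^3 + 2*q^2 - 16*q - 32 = (q + 2)*(q^2 - 16) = (q + 2)*(q + 4)*(q - 4)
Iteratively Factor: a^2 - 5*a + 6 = (a - 2)*(a - 3)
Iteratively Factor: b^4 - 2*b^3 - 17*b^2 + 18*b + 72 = (b + 2)*(b^3 - 4*b^2 - 9*b + 36) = (b + 2)*(b + 3)*(b^2 - 7*b + 12) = (b - 3)*(b + 2)*(b + 3)*(b - 4)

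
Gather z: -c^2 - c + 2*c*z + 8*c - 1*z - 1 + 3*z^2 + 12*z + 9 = -c^2 + 7*c + 3*z^2 + z*(2*c + 11) + 8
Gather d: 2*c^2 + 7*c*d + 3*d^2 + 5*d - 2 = 2*c^2 + 3*d^2 + d*(7*c + 5) - 2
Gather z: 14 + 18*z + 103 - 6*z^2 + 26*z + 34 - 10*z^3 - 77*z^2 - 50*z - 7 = -10*z^3 - 83*z^2 - 6*z + 144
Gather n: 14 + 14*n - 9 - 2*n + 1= 12*n + 6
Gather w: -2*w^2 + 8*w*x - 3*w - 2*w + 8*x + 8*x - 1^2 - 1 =-2*w^2 + w*(8*x - 5) + 16*x - 2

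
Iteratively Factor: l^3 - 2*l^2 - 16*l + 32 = (l + 4)*(l^2 - 6*l + 8) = (l - 2)*(l + 4)*(l - 4)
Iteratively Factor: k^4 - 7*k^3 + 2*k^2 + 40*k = (k)*(k^3 - 7*k^2 + 2*k + 40) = k*(k - 5)*(k^2 - 2*k - 8) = k*(k - 5)*(k + 2)*(k - 4)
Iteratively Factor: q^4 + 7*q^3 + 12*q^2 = (q)*(q^3 + 7*q^2 + 12*q) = q*(q + 4)*(q^2 + 3*q) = q^2*(q + 4)*(q + 3)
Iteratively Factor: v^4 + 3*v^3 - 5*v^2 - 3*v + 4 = (v - 1)*(v^3 + 4*v^2 - v - 4) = (v - 1)^2*(v^2 + 5*v + 4) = (v - 1)^2*(v + 4)*(v + 1)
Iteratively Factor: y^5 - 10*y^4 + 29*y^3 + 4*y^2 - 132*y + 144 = (y - 3)*(y^4 - 7*y^3 + 8*y^2 + 28*y - 48) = (y - 3)*(y + 2)*(y^3 - 9*y^2 + 26*y - 24) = (y - 4)*(y - 3)*(y + 2)*(y^2 - 5*y + 6) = (y - 4)*(y - 3)*(y - 2)*(y + 2)*(y - 3)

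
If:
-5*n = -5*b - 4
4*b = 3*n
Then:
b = 12/5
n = 16/5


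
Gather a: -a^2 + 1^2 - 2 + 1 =-a^2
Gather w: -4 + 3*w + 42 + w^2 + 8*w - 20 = w^2 + 11*w + 18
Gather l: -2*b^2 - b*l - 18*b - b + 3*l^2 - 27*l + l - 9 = -2*b^2 - 19*b + 3*l^2 + l*(-b - 26) - 9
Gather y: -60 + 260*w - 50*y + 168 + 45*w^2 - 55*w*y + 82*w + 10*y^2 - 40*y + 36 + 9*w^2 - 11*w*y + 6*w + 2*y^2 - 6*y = 54*w^2 + 348*w + 12*y^2 + y*(-66*w - 96) + 144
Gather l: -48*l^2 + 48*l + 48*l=-48*l^2 + 96*l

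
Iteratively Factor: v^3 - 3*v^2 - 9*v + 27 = (v + 3)*(v^2 - 6*v + 9) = (v - 3)*(v + 3)*(v - 3)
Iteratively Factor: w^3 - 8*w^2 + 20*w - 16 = (w - 2)*(w^2 - 6*w + 8) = (w - 4)*(w - 2)*(w - 2)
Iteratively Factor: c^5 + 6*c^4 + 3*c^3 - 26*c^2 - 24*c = (c + 3)*(c^4 + 3*c^3 - 6*c^2 - 8*c) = (c + 1)*(c + 3)*(c^3 + 2*c^2 - 8*c) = (c - 2)*(c + 1)*(c + 3)*(c^2 + 4*c) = (c - 2)*(c + 1)*(c + 3)*(c + 4)*(c)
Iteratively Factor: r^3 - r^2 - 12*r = (r - 4)*(r^2 + 3*r) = (r - 4)*(r + 3)*(r)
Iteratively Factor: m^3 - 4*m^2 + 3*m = (m)*(m^2 - 4*m + 3) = m*(m - 3)*(m - 1)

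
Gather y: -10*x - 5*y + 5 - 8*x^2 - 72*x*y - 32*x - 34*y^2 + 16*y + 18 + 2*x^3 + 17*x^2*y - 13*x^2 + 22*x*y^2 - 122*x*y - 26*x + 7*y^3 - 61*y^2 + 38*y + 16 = 2*x^3 - 21*x^2 - 68*x + 7*y^3 + y^2*(22*x - 95) + y*(17*x^2 - 194*x + 49) + 39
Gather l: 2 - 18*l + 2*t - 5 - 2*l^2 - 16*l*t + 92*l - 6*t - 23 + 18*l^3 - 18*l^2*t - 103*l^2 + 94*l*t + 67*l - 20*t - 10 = 18*l^3 + l^2*(-18*t - 105) + l*(78*t + 141) - 24*t - 36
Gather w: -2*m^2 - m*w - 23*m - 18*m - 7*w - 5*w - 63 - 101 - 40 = -2*m^2 - 41*m + w*(-m - 12) - 204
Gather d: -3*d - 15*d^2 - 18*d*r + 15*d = -15*d^2 + d*(12 - 18*r)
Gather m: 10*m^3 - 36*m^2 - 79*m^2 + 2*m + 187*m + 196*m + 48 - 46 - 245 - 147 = 10*m^3 - 115*m^2 + 385*m - 390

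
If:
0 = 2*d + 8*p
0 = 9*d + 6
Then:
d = -2/3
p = 1/6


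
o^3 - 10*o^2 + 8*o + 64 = (o - 8)*(o - 4)*(o + 2)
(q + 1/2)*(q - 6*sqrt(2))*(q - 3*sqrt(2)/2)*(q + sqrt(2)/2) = q^4 - 7*sqrt(2)*q^3 + q^3/2 - 7*sqrt(2)*q^2/2 + 21*q^2/2 + 21*q/4 + 9*sqrt(2)*q + 9*sqrt(2)/2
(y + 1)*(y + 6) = y^2 + 7*y + 6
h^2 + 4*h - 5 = (h - 1)*(h + 5)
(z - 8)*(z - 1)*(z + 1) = z^3 - 8*z^2 - z + 8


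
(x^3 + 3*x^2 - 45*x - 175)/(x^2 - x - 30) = (x^2 - 2*x - 35)/(x - 6)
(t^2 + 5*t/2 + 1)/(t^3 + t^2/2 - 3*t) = (2*t + 1)/(t*(2*t - 3))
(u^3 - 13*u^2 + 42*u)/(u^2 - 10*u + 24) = u*(u - 7)/(u - 4)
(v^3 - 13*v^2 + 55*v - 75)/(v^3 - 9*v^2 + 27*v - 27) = (v^2 - 10*v + 25)/(v^2 - 6*v + 9)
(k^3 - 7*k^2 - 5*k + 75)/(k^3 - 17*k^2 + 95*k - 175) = (k + 3)/(k - 7)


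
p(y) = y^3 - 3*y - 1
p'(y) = 3*y^2 - 3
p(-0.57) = 0.52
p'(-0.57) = -2.03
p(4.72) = 89.99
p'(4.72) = 63.84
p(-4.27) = -66.04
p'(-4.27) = 51.70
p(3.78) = 41.67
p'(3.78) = 39.87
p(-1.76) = -1.17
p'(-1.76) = 6.29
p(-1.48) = 0.20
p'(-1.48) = 3.57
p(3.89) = 46.19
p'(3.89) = 42.40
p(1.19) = -2.88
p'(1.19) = 1.25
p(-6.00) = -199.00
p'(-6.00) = 105.00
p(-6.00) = -199.00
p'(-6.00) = 105.00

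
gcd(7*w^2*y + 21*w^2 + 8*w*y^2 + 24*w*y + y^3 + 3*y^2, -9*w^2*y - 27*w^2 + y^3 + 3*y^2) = y + 3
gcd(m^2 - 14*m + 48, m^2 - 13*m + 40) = m - 8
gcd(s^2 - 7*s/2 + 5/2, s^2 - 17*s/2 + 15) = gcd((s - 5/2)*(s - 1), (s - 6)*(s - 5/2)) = s - 5/2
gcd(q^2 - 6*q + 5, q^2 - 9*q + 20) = q - 5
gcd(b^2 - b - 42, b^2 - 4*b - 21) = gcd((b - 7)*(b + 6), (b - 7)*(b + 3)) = b - 7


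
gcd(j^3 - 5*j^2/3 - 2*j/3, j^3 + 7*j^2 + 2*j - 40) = j - 2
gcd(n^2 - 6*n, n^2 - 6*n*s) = n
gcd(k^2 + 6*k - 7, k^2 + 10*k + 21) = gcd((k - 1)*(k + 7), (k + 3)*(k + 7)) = k + 7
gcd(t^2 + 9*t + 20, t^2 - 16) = t + 4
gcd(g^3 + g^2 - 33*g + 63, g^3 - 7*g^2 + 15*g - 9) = g^2 - 6*g + 9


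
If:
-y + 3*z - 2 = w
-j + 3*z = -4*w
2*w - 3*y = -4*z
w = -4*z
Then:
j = -78/25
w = -24/25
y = -8/25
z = 6/25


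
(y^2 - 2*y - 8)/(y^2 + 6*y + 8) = (y - 4)/(y + 4)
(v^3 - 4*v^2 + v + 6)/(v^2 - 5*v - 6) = (v^2 - 5*v + 6)/(v - 6)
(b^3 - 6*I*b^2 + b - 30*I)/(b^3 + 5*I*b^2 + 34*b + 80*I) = (b - 3*I)/(b + 8*I)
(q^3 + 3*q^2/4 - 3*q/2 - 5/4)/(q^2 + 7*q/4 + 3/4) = (4*q^2 - q - 5)/(4*q + 3)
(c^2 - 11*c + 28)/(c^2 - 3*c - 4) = (c - 7)/(c + 1)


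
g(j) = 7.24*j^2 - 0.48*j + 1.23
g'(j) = 14.48*j - 0.48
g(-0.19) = 1.58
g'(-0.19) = -3.23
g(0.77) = 5.15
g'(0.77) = 10.67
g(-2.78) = 58.52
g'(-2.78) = -40.73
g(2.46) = 43.86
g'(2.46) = 35.14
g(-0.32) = 2.12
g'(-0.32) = -5.11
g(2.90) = 60.73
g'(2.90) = 41.51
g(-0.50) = 3.28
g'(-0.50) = -7.72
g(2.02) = 29.80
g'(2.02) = 28.77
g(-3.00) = 67.83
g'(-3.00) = -43.92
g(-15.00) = 1637.43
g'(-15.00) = -217.68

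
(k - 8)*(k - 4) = k^2 - 12*k + 32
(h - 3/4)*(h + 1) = h^2 + h/4 - 3/4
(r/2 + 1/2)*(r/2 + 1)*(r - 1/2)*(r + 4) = r^4/4 + 13*r^3/8 + 21*r^2/8 + r/4 - 1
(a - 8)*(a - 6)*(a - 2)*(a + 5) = a^4 - 11*a^3 - 4*a^2 + 284*a - 480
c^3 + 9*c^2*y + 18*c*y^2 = c*(c + 3*y)*(c + 6*y)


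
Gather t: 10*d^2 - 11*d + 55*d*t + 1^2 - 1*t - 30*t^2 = 10*d^2 - 11*d - 30*t^2 + t*(55*d - 1) + 1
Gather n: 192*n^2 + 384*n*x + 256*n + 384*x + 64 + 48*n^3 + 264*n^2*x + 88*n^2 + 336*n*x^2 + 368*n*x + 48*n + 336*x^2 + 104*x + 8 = 48*n^3 + n^2*(264*x + 280) + n*(336*x^2 + 752*x + 304) + 336*x^2 + 488*x + 72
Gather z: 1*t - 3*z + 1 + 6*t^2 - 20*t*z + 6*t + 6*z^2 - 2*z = 6*t^2 + 7*t + 6*z^2 + z*(-20*t - 5) + 1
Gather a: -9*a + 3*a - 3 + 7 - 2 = 2 - 6*a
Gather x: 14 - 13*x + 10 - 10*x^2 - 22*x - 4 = -10*x^2 - 35*x + 20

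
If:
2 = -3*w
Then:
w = -2/3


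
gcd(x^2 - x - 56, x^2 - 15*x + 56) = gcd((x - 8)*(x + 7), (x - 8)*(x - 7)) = x - 8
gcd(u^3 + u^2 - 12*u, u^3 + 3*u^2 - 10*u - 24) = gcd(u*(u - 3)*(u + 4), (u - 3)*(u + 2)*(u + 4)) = u^2 + u - 12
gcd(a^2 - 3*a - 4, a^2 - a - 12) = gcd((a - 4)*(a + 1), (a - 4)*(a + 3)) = a - 4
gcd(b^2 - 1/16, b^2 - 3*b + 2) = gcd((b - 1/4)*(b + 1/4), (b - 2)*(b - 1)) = 1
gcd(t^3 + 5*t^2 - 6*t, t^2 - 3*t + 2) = t - 1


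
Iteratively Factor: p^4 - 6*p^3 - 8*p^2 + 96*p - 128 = (p - 4)*(p^3 - 2*p^2 - 16*p + 32) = (p - 4)*(p + 4)*(p^2 - 6*p + 8) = (p - 4)^2*(p + 4)*(p - 2)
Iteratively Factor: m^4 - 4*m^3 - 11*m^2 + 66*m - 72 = (m - 3)*(m^3 - m^2 - 14*m + 24) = (m - 3)*(m - 2)*(m^2 + m - 12) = (m - 3)*(m - 2)*(m + 4)*(m - 3)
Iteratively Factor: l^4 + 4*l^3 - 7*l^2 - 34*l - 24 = (l + 4)*(l^3 - 7*l - 6) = (l + 2)*(l + 4)*(l^2 - 2*l - 3) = (l - 3)*(l + 2)*(l + 4)*(l + 1)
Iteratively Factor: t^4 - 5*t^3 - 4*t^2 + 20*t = (t - 5)*(t^3 - 4*t) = t*(t - 5)*(t^2 - 4) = t*(t - 5)*(t - 2)*(t + 2)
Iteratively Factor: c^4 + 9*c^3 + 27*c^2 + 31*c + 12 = (c + 1)*(c^3 + 8*c^2 + 19*c + 12) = (c + 1)*(c + 3)*(c^2 + 5*c + 4) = (c + 1)*(c + 3)*(c + 4)*(c + 1)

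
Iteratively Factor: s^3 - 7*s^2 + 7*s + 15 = (s - 5)*(s^2 - 2*s - 3) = (s - 5)*(s + 1)*(s - 3)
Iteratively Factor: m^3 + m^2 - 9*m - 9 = (m - 3)*(m^2 + 4*m + 3) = (m - 3)*(m + 1)*(m + 3)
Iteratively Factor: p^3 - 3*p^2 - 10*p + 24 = (p - 4)*(p^2 + p - 6) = (p - 4)*(p + 3)*(p - 2)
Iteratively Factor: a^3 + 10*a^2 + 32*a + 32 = (a + 4)*(a^2 + 6*a + 8) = (a + 4)^2*(a + 2)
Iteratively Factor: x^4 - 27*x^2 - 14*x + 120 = (x - 5)*(x^3 + 5*x^2 - 2*x - 24) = (x - 5)*(x + 3)*(x^2 + 2*x - 8) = (x - 5)*(x - 2)*(x + 3)*(x + 4)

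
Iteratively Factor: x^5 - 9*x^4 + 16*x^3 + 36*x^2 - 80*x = (x - 2)*(x^4 - 7*x^3 + 2*x^2 + 40*x) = (x - 4)*(x - 2)*(x^3 - 3*x^2 - 10*x) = (x - 4)*(x - 2)*(x + 2)*(x^2 - 5*x) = x*(x - 4)*(x - 2)*(x + 2)*(x - 5)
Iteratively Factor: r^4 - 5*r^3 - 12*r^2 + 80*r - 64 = (r - 1)*(r^3 - 4*r^2 - 16*r + 64) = (r - 4)*(r - 1)*(r^2 - 16) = (r - 4)^2*(r - 1)*(r + 4)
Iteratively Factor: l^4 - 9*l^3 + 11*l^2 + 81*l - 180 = (l - 5)*(l^3 - 4*l^2 - 9*l + 36) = (l - 5)*(l - 3)*(l^2 - l - 12) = (l - 5)*(l - 3)*(l + 3)*(l - 4)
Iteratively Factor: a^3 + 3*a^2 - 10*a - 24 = (a + 2)*(a^2 + a - 12) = (a - 3)*(a + 2)*(a + 4)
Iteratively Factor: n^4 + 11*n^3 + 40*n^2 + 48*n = (n + 3)*(n^3 + 8*n^2 + 16*n) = (n + 3)*(n + 4)*(n^2 + 4*n) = n*(n + 3)*(n + 4)*(n + 4)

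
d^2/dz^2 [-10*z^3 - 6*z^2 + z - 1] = -60*z - 12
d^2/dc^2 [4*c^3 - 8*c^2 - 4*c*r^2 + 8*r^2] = 24*c - 16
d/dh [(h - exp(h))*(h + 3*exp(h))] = 2*h*exp(h) + 2*h - 6*exp(2*h) + 2*exp(h)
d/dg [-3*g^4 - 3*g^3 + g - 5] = -12*g^3 - 9*g^2 + 1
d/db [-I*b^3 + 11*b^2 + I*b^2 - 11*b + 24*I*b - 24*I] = -3*I*b^2 + 2*b*(11 + I) - 11 + 24*I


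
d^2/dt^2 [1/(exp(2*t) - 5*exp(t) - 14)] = ((5 - 4*exp(t))*(-exp(2*t) + 5*exp(t) + 14) - 2*(2*exp(t) - 5)^2*exp(t))*exp(t)/(-exp(2*t) + 5*exp(t) + 14)^3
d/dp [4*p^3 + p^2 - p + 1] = 12*p^2 + 2*p - 1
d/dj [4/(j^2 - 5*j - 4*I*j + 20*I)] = 4*(-2*j + 5 + 4*I)/(j^2 - 5*j - 4*I*j + 20*I)^2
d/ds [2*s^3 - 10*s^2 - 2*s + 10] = 6*s^2 - 20*s - 2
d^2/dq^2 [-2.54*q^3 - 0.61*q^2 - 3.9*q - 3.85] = -15.24*q - 1.22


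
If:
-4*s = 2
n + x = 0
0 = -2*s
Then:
No Solution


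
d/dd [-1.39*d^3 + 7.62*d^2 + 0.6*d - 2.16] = -4.17*d^2 + 15.24*d + 0.6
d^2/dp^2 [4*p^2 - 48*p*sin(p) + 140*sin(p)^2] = 48*p*sin(p) - 560*sin(p)^2 - 96*cos(p) + 288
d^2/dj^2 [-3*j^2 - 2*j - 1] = -6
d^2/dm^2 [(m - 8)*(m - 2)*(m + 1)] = 6*m - 18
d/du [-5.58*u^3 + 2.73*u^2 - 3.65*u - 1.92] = -16.74*u^2 + 5.46*u - 3.65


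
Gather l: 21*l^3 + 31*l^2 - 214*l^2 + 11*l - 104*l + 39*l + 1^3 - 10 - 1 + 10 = 21*l^3 - 183*l^2 - 54*l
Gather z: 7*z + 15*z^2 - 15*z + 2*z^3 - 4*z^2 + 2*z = 2*z^3 + 11*z^2 - 6*z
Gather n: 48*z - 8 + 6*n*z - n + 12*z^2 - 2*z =n*(6*z - 1) + 12*z^2 + 46*z - 8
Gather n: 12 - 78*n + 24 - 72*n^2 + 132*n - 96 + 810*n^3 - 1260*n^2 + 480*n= 810*n^3 - 1332*n^2 + 534*n - 60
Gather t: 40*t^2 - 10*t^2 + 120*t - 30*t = 30*t^2 + 90*t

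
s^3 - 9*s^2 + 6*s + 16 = (s - 8)*(s - 2)*(s + 1)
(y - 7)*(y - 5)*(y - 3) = y^3 - 15*y^2 + 71*y - 105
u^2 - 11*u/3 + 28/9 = (u - 7/3)*(u - 4/3)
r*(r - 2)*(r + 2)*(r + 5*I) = r^4 + 5*I*r^3 - 4*r^2 - 20*I*r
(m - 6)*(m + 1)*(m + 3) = m^3 - 2*m^2 - 21*m - 18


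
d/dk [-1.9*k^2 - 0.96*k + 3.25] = -3.8*k - 0.96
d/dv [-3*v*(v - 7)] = 21 - 6*v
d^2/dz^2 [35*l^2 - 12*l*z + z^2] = 2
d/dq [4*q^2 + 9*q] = 8*q + 9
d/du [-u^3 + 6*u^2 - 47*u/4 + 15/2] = -3*u^2 + 12*u - 47/4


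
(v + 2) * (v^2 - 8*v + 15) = v^3 - 6*v^2 - v + 30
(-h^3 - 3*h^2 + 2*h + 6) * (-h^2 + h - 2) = h^5 + 2*h^4 - 3*h^3 + 2*h^2 + 2*h - 12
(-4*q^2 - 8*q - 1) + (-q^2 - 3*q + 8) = -5*q^2 - 11*q + 7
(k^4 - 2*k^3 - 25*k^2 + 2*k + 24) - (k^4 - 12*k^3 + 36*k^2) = 10*k^3 - 61*k^2 + 2*k + 24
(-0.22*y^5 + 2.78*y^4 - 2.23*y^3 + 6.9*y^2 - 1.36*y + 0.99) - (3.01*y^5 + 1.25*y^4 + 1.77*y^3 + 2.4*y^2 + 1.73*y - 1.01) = -3.23*y^5 + 1.53*y^4 - 4.0*y^3 + 4.5*y^2 - 3.09*y + 2.0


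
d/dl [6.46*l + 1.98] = 6.46000000000000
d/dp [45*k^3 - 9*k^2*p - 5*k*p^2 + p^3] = -9*k^2 - 10*k*p + 3*p^2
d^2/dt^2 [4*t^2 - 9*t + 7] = 8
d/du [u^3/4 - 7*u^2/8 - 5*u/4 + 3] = 3*u^2/4 - 7*u/4 - 5/4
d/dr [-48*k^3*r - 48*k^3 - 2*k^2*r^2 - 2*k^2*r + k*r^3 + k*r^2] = k*(-48*k^2 - 4*k*r - 2*k + 3*r^2 + 2*r)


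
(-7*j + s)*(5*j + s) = -35*j^2 - 2*j*s + s^2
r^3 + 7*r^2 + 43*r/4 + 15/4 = (r + 1/2)*(r + 3/2)*(r + 5)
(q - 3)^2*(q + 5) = q^3 - q^2 - 21*q + 45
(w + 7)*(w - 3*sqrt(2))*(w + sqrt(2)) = w^3 - 2*sqrt(2)*w^2 + 7*w^2 - 14*sqrt(2)*w - 6*w - 42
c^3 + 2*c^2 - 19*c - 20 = (c - 4)*(c + 1)*(c + 5)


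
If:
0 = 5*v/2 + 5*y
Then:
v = -2*y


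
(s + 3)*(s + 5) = s^2 + 8*s + 15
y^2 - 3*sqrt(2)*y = y*(y - 3*sqrt(2))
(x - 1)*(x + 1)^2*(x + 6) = x^4 + 7*x^3 + 5*x^2 - 7*x - 6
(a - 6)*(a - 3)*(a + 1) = a^3 - 8*a^2 + 9*a + 18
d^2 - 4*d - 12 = (d - 6)*(d + 2)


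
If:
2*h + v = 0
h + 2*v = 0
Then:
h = 0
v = 0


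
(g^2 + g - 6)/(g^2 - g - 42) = (-g^2 - g + 6)/(-g^2 + g + 42)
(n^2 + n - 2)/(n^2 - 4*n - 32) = (-n^2 - n + 2)/(-n^2 + 4*n + 32)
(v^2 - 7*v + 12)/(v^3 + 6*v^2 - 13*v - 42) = (v - 4)/(v^2 + 9*v + 14)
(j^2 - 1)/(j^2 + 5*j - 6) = (j + 1)/(j + 6)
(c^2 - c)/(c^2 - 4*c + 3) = c/(c - 3)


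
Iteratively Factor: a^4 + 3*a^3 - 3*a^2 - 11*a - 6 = (a + 3)*(a^3 - 3*a - 2) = (a + 1)*(a + 3)*(a^2 - a - 2) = (a - 2)*(a + 1)*(a + 3)*(a + 1)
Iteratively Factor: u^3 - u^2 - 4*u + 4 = (u - 2)*(u^2 + u - 2) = (u - 2)*(u + 2)*(u - 1)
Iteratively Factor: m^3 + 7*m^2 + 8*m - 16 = (m + 4)*(m^2 + 3*m - 4) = (m - 1)*(m + 4)*(m + 4)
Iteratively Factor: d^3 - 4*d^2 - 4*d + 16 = (d - 2)*(d^2 - 2*d - 8) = (d - 2)*(d + 2)*(d - 4)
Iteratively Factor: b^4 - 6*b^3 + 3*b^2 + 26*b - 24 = (b - 1)*(b^3 - 5*b^2 - 2*b + 24) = (b - 1)*(b + 2)*(b^2 - 7*b + 12) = (b - 4)*(b - 1)*(b + 2)*(b - 3)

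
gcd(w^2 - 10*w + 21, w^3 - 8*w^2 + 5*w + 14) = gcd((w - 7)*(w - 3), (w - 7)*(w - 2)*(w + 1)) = w - 7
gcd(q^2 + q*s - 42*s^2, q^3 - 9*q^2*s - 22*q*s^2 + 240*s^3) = q - 6*s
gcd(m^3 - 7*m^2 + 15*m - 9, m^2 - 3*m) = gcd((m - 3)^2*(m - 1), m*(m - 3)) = m - 3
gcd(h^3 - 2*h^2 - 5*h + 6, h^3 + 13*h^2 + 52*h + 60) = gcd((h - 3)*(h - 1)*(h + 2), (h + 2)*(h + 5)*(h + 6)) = h + 2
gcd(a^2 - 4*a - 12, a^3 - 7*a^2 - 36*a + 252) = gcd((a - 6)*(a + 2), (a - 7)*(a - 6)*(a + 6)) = a - 6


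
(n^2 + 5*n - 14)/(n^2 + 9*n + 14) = (n - 2)/(n + 2)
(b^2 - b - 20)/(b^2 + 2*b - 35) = (b + 4)/(b + 7)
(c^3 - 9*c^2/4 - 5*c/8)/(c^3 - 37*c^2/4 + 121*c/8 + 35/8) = c/(c - 7)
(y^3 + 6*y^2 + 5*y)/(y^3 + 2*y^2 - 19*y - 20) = y/(y - 4)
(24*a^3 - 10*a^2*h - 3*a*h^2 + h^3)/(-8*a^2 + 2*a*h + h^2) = (-12*a^2 - a*h + h^2)/(4*a + h)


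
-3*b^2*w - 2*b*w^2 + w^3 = w*(-3*b + w)*(b + w)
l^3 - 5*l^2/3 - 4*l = l*(l - 3)*(l + 4/3)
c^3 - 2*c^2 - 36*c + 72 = (c - 6)*(c - 2)*(c + 6)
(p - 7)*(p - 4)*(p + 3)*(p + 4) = p^4 - 4*p^3 - 37*p^2 + 64*p + 336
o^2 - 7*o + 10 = (o - 5)*(o - 2)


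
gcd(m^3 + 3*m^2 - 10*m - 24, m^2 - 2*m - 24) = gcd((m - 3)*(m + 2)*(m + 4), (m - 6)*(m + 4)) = m + 4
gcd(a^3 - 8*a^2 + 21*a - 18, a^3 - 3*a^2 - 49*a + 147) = a - 3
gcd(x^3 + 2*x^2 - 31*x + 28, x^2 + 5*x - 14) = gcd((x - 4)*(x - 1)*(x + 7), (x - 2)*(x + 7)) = x + 7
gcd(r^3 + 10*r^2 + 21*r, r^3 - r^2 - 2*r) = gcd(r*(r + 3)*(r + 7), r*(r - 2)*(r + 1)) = r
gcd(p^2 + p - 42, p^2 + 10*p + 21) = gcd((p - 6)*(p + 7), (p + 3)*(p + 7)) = p + 7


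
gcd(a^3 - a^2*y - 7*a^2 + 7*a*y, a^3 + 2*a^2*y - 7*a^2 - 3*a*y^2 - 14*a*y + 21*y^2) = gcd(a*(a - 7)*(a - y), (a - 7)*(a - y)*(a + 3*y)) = -a^2 + a*y + 7*a - 7*y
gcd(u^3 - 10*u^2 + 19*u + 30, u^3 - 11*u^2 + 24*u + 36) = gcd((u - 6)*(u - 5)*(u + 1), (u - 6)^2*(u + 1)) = u^2 - 5*u - 6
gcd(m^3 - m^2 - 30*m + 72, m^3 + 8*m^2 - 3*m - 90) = m^2 + 3*m - 18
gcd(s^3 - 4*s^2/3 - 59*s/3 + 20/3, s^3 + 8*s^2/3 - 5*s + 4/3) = s^2 + 11*s/3 - 4/3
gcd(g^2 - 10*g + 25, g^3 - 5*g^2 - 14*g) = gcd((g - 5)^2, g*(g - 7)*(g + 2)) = 1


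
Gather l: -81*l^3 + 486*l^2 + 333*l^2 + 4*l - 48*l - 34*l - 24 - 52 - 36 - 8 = -81*l^3 + 819*l^2 - 78*l - 120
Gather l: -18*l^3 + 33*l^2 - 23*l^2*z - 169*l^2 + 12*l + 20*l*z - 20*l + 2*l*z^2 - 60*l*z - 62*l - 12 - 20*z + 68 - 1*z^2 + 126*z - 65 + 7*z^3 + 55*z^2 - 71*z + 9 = -18*l^3 + l^2*(-23*z - 136) + l*(2*z^2 - 40*z - 70) + 7*z^3 + 54*z^2 + 35*z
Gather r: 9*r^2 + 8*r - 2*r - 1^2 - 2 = 9*r^2 + 6*r - 3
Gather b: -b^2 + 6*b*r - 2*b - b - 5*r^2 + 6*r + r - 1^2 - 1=-b^2 + b*(6*r - 3) - 5*r^2 + 7*r - 2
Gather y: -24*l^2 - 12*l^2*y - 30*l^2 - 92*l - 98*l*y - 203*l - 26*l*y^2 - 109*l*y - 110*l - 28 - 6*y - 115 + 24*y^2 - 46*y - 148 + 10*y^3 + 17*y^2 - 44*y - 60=-54*l^2 - 405*l + 10*y^3 + y^2*(41 - 26*l) + y*(-12*l^2 - 207*l - 96) - 351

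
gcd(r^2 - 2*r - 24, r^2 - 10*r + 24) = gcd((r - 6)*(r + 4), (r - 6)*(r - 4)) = r - 6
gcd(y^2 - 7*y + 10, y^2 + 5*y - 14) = y - 2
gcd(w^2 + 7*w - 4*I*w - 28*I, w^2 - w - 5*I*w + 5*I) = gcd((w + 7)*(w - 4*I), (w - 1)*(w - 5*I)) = 1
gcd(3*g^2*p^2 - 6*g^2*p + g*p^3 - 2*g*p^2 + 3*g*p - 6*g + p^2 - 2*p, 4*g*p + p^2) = 1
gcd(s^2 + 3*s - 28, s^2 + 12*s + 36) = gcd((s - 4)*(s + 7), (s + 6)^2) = 1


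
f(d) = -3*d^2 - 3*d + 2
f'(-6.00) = 33.00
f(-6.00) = -88.00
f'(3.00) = -21.00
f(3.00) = -34.00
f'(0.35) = -5.10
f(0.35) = 0.58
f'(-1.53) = 6.18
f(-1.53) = -0.43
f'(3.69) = -25.14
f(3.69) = -49.92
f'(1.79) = -13.74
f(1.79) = -12.98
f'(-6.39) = 35.34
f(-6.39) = -101.33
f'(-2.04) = 9.24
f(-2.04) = -4.36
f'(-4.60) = 24.60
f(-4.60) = -47.68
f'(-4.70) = 25.20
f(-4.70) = -50.17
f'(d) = -6*d - 3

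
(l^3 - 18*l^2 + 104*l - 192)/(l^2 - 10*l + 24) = l - 8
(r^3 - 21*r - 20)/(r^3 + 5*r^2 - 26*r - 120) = (r + 1)/(r + 6)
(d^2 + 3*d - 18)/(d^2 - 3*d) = (d + 6)/d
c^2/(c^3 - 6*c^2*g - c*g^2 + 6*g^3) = c^2/(c^3 - 6*c^2*g - c*g^2 + 6*g^3)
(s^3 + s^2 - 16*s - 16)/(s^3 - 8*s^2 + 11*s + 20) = (s + 4)/(s - 5)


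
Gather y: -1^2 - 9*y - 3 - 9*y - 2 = -18*y - 6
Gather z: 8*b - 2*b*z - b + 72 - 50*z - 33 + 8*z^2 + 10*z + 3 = 7*b + 8*z^2 + z*(-2*b - 40) + 42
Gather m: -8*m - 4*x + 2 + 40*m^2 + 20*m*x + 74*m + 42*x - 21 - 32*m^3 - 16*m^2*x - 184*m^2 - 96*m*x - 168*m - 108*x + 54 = -32*m^3 + m^2*(-16*x - 144) + m*(-76*x - 102) - 70*x + 35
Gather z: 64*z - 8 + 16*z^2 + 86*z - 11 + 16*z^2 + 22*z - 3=32*z^2 + 172*z - 22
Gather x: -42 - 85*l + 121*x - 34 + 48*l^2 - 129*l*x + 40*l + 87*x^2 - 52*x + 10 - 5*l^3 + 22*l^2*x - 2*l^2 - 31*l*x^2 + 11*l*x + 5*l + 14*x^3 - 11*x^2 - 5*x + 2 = -5*l^3 + 46*l^2 - 40*l + 14*x^3 + x^2*(76 - 31*l) + x*(22*l^2 - 118*l + 64) - 64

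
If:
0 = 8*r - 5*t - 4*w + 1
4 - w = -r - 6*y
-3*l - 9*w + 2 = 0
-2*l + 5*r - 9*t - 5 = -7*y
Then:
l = 951*y/19 + 1364/57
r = -431*y/19 - 670/57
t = -436*y/19 - 707/57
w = -317*y/19 - 442/57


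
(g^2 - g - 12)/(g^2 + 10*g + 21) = (g - 4)/(g + 7)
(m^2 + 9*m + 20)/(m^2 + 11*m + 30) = (m + 4)/(m + 6)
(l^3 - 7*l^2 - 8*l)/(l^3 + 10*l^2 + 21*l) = (l^2 - 7*l - 8)/(l^2 + 10*l + 21)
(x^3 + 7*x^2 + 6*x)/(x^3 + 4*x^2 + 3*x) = (x + 6)/(x + 3)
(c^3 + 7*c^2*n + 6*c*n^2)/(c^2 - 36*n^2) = c*(c + n)/(c - 6*n)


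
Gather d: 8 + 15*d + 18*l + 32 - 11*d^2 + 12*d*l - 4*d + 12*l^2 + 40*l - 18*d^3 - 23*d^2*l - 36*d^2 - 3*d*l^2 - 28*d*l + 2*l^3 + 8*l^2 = -18*d^3 + d^2*(-23*l - 47) + d*(-3*l^2 - 16*l + 11) + 2*l^3 + 20*l^2 + 58*l + 40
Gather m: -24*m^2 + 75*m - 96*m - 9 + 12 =-24*m^2 - 21*m + 3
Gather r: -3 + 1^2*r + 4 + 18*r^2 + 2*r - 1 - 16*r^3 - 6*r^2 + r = -16*r^3 + 12*r^2 + 4*r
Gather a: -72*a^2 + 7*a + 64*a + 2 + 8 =-72*a^2 + 71*a + 10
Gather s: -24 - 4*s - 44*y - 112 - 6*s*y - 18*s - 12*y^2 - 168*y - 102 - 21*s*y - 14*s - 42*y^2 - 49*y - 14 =s*(-27*y - 36) - 54*y^2 - 261*y - 252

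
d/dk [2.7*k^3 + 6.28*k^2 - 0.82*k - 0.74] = 8.1*k^2 + 12.56*k - 0.82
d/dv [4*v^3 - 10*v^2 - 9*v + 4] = 12*v^2 - 20*v - 9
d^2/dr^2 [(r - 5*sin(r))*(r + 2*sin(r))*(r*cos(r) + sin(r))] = -r^3*cos(r) - 7*r^2*sin(r) + 6*r^2*sin(2*r) + 25*r*cos(r)/2 - 18*r*cos(2*r) - 45*r*cos(3*r)/2 + 29*sin(r)/2 - 9*sin(2*r) - 75*sin(3*r)/2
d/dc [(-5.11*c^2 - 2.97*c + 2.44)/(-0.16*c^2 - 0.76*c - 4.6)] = (3.4084*c^2 + 47.7928*c + 15.5164)/(0.0256*c^4 + 0.2432*c^3 + 2.0496*c^2 + 6.992*c + 21.16)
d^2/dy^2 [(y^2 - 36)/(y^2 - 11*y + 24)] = 2*(11*y^3 - 180*y^2 + 1188*y - 2916)/(y^6 - 33*y^5 + 435*y^4 - 2915*y^3 + 10440*y^2 - 19008*y + 13824)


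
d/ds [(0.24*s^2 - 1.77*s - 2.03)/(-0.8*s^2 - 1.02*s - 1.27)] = (-1.6608*s^2 - 3.8576*s + 0.1773)/(0.64*s^4 + 1.632*s^3 + 3.0724*s^2 + 2.5908*s + 1.6129)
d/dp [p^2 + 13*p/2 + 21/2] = 2*p + 13/2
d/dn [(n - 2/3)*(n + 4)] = 2*n + 10/3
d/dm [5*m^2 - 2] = 10*m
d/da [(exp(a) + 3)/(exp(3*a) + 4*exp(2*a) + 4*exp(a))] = (-2*exp(2*a) - 9*exp(a) - 6)*exp(-a)/(exp(3*a) + 6*exp(2*a) + 12*exp(a) + 8)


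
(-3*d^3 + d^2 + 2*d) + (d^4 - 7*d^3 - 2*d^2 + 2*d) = d^4 - 10*d^3 - d^2 + 4*d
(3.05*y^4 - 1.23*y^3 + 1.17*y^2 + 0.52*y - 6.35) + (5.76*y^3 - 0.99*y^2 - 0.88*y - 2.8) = 3.05*y^4 + 4.53*y^3 + 0.18*y^2 - 0.36*y - 9.15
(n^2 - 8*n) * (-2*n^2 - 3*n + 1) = -2*n^4 + 13*n^3 + 25*n^2 - 8*n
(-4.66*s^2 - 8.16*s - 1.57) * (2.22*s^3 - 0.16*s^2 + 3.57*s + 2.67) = -10.3452*s^5 - 17.3696*s^4 - 18.816*s^3 - 41.3222*s^2 - 27.3921*s - 4.1919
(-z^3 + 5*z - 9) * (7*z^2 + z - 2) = -7*z^5 - z^4 + 37*z^3 - 58*z^2 - 19*z + 18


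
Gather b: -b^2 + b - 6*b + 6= -b^2 - 5*b + 6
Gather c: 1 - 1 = 0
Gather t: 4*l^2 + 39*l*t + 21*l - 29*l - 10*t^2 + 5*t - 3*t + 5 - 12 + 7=4*l^2 - 8*l - 10*t^2 + t*(39*l + 2)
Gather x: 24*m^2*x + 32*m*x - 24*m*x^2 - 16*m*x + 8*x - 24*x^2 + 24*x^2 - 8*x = -24*m*x^2 + x*(24*m^2 + 16*m)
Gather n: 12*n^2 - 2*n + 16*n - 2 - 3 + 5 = 12*n^2 + 14*n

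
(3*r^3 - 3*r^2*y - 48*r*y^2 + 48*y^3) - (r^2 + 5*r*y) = 3*r^3 - 3*r^2*y - r^2 - 48*r*y^2 - 5*r*y + 48*y^3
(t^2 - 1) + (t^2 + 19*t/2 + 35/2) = 2*t^2 + 19*t/2 + 33/2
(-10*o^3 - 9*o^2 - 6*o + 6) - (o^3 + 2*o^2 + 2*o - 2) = -11*o^3 - 11*o^2 - 8*o + 8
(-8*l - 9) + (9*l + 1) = l - 8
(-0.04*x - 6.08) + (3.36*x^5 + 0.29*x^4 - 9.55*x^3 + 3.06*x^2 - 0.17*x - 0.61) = 3.36*x^5 + 0.29*x^4 - 9.55*x^3 + 3.06*x^2 - 0.21*x - 6.69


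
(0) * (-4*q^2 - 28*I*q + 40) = 0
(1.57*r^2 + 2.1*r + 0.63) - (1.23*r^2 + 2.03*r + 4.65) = 0.34*r^2 + 0.0700000000000003*r - 4.02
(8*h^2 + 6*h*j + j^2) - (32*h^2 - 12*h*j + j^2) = -24*h^2 + 18*h*j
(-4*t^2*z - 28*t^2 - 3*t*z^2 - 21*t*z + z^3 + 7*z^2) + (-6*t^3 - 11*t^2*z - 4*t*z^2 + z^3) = -6*t^3 - 15*t^2*z - 28*t^2 - 7*t*z^2 - 21*t*z + 2*z^3 + 7*z^2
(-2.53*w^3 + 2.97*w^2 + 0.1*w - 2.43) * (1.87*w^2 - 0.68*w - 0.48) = -4.7311*w^5 + 7.2743*w^4 - 0.6182*w^3 - 6.0377*w^2 + 1.6044*w + 1.1664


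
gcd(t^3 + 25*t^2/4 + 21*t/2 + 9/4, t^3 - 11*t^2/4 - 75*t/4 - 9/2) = t^2 + 13*t/4 + 3/4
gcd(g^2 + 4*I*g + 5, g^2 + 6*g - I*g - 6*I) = g - I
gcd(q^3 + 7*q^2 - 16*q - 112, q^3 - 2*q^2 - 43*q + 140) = q^2 + 3*q - 28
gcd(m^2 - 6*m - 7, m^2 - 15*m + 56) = m - 7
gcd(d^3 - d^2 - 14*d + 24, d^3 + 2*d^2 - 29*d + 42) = d^2 - 5*d + 6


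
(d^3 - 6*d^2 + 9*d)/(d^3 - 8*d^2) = (d^2 - 6*d + 9)/(d*(d - 8))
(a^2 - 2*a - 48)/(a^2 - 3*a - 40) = (a + 6)/(a + 5)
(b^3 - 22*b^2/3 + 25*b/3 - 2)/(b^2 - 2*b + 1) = (b^2 - 19*b/3 + 2)/(b - 1)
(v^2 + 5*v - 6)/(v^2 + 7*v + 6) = (v - 1)/(v + 1)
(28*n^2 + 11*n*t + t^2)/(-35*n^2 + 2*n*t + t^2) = (4*n + t)/(-5*n + t)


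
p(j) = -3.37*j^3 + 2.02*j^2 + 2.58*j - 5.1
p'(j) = -10.11*j^2 + 4.04*j + 2.58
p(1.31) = -5.83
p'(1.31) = -9.48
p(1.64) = -10.30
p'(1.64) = -17.99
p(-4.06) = 243.25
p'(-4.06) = -180.47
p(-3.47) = 151.08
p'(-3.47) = -133.17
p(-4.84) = 411.82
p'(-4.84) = -253.81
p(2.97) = -67.91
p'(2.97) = -74.60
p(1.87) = -15.25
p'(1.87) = -25.22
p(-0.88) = -3.51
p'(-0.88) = -8.80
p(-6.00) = 780.06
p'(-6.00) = -385.62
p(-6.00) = 780.06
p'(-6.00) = -385.62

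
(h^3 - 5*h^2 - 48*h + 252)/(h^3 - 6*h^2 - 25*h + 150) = (h^2 + h - 42)/(h^2 - 25)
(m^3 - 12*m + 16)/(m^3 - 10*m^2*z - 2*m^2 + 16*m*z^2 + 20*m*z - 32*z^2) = (m^2 + 2*m - 8)/(m^2 - 10*m*z + 16*z^2)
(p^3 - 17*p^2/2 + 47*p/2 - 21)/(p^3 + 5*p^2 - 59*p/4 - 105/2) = 2*(p^2 - 5*p + 6)/(2*p^2 + 17*p + 30)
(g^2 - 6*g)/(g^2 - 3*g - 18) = g/(g + 3)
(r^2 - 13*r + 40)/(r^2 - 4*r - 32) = (r - 5)/(r + 4)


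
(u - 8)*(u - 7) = u^2 - 15*u + 56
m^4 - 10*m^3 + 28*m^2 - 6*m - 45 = (m - 5)*(m - 3)^2*(m + 1)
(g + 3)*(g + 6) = g^2 + 9*g + 18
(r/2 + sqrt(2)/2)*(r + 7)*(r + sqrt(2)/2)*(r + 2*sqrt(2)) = r^4/2 + 7*sqrt(2)*r^3/4 + 7*r^3/2 + 7*r^2/2 + 49*sqrt(2)*r^2/4 + sqrt(2)*r + 49*r/2 + 7*sqrt(2)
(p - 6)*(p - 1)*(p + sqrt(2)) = p^3 - 7*p^2 + sqrt(2)*p^2 - 7*sqrt(2)*p + 6*p + 6*sqrt(2)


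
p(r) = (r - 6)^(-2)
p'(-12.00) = 0.00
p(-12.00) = 0.00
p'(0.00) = 0.01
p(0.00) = 0.03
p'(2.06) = 0.03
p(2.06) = 0.06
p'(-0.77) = 0.01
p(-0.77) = 0.02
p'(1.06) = 0.02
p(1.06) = 0.04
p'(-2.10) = 0.00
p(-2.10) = 0.02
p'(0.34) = 0.01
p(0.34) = 0.03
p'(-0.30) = 0.01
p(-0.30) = 0.03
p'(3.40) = 0.11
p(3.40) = 0.15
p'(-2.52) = 0.00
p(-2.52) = 0.01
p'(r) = -2/(r - 6)^3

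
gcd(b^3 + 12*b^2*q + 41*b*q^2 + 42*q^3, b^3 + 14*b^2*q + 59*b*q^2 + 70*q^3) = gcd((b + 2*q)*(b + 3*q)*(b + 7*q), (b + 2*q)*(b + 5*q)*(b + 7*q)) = b^2 + 9*b*q + 14*q^2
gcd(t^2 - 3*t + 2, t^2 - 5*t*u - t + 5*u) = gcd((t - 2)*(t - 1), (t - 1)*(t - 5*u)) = t - 1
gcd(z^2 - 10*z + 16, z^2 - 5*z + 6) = z - 2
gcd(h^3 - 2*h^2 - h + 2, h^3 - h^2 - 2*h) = h^2 - h - 2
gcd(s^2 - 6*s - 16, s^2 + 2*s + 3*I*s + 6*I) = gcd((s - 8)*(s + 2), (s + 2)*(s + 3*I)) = s + 2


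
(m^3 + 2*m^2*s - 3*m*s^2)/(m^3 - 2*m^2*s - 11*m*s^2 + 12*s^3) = m/(m - 4*s)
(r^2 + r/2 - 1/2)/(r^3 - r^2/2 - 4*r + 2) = (r + 1)/(r^2 - 4)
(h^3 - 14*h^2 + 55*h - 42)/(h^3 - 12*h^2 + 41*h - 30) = (h - 7)/(h - 5)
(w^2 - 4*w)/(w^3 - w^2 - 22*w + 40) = w/(w^2 + 3*w - 10)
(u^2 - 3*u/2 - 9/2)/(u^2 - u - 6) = (u + 3/2)/(u + 2)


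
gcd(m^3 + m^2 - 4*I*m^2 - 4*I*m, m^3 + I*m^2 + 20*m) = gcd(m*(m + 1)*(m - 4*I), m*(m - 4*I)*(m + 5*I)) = m^2 - 4*I*m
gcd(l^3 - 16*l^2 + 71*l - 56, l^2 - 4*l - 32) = l - 8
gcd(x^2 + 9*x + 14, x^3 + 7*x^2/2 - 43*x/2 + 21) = x + 7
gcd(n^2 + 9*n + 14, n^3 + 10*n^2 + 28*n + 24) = n + 2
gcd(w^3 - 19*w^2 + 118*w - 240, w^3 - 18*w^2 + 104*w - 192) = w^2 - 14*w + 48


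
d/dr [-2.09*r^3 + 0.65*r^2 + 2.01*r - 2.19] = -6.27*r^2 + 1.3*r + 2.01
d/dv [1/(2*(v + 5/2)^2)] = -8/(2*v + 5)^3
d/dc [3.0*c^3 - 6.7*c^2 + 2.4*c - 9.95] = 9.0*c^2 - 13.4*c + 2.4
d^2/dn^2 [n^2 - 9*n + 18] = 2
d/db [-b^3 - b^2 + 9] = b*(-3*b - 2)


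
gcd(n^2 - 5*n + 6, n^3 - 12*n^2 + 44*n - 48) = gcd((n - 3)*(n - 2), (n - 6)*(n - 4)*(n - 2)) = n - 2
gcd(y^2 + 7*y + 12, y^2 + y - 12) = y + 4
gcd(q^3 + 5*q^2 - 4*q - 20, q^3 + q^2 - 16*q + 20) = q^2 + 3*q - 10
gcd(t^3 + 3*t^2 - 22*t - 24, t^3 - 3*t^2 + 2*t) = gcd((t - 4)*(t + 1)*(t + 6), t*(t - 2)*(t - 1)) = 1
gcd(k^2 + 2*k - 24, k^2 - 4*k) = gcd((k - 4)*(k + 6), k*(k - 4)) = k - 4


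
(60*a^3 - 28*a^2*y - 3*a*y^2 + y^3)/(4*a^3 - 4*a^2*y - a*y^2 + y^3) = (-30*a^2 - a*y + y^2)/(-2*a^2 + a*y + y^2)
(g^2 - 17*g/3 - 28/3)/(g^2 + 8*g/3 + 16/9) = 3*(g - 7)/(3*g + 4)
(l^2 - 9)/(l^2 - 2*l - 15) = (l - 3)/(l - 5)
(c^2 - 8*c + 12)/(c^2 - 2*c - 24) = (c - 2)/(c + 4)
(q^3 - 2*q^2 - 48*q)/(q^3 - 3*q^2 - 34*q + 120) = q*(q - 8)/(q^2 - 9*q + 20)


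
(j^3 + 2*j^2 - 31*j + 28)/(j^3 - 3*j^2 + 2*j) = (j^2 + 3*j - 28)/(j*(j - 2))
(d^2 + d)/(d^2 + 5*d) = (d + 1)/(d + 5)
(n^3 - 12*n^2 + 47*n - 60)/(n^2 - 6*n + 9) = (n^2 - 9*n + 20)/(n - 3)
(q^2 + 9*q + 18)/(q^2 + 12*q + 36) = (q + 3)/(q + 6)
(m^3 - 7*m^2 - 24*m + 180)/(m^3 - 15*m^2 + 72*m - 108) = (m + 5)/(m - 3)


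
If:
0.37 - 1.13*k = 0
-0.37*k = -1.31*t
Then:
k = 0.33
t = 0.09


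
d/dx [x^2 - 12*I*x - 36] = 2*x - 12*I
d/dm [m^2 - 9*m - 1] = 2*m - 9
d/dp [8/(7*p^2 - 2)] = -112*p/(7*p^2 - 2)^2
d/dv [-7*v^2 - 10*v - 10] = -14*v - 10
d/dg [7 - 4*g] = -4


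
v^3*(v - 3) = v^4 - 3*v^3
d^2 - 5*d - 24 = (d - 8)*(d + 3)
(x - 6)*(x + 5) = x^2 - x - 30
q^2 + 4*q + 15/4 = (q + 3/2)*(q + 5/2)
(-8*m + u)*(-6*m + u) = 48*m^2 - 14*m*u + u^2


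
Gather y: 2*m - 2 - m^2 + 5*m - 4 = -m^2 + 7*m - 6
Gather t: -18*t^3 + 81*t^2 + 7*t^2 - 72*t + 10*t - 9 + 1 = -18*t^3 + 88*t^2 - 62*t - 8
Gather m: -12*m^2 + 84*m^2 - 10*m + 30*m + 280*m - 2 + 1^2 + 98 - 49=72*m^2 + 300*m + 48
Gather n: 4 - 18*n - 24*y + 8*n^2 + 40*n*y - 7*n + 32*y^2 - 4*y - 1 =8*n^2 + n*(40*y - 25) + 32*y^2 - 28*y + 3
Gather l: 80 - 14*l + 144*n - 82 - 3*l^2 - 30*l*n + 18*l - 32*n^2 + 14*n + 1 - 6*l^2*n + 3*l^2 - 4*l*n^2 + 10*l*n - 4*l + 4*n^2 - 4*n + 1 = -6*l^2*n + l*(-4*n^2 - 20*n) - 28*n^2 + 154*n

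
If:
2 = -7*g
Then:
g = -2/7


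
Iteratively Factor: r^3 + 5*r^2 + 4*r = (r)*(r^2 + 5*r + 4) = r*(r + 1)*(r + 4)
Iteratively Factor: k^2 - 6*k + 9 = (k - 3)*(k - 3)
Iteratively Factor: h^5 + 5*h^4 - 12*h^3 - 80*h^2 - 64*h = (h + 4)*(h^4 + h^3 - 16*h^2 - 16*h) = (h - 4)*(h + 4)*(h^3 + 5*h^2 + 4*h) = h*(h - 4)*(h + 4)*(h^2 + 5*h + 4) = h*(h - 4)*(h + 1)*(h + 4)*(h + 4)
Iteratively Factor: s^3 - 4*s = (s)*(s^2 - 4) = s*(s - 2)*(s + 2)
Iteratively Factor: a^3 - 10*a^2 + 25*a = (a - 5)*(a^2 - 5*a) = (a - 5)^2*(a)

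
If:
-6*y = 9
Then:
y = -3/2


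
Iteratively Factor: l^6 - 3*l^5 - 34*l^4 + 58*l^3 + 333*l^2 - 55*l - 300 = (l - 5)*(l^5 + 2*l^4 - 24*l^3 - 62*l^2 + 23*l + 60) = (l - 5)*(l + 1)*(l^4 + l^3 - 25*l^2 - 37*l + 60) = (l - 5)^2*(l + 1)*(l^3 + 6*l^2 + 5*l - 12) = (l - 5)^2*(l + 1)*(l + 3)*(l^2 + 3*l - 4) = (l - 5)^2*(l - 1)*(l + 1)*(l + 3)*(l + 4)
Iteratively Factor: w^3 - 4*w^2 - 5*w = (w - 5)*(w^2 + w) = (w - 5)*(w + 1)*(w)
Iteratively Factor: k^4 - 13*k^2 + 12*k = (k - 1)*(k^3 + k^2 - 12*k) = (k - 3)*(k - 1)*(k^2 + 4*k) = (k - 3)*(k - 1)*(k + 4)*(k)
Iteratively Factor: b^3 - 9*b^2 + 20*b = (b - 4)*(b^2 - 5*b) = b*(b - 4)*(b - 5)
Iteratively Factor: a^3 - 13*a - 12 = (a + 3)*(a^2 - 3*a - 4) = (a - 4)*(a + 3)*(a + 1)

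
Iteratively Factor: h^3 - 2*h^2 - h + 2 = (h - 1)*(h^2 - h - 2) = (h - 2)*(h - 1)*(h + 1)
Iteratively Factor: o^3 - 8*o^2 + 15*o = (o - 5)*(o^2 - 3*o) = o*(o - 5)*(o - 3)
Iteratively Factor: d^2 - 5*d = (d)*(d - 5)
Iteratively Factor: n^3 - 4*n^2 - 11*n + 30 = (n + 3)*(n^2 - 7*n + 10) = (n - 5)*(n + 3)*(n - 2)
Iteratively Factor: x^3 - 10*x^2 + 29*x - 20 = (x - 5)*(x^2 - 5*x + 4) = (x - 5)*(x - 1)*(x - 4)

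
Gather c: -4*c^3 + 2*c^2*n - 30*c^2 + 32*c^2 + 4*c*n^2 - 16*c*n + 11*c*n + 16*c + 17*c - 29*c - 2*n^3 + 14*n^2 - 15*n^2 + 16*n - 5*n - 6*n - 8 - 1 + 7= -4*c^3 + c^2*(2*n + 2) + c*(4*n^2 - 5*n + 4) - 2*n^3 - n^2 + 5*n - 2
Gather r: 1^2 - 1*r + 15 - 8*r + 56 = 72 - 9*r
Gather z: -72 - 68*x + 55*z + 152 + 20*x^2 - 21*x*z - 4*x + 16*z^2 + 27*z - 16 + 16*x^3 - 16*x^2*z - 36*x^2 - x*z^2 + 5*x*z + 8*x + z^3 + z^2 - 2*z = 16*x^3 - 16*x^2 - 64*x + z^3 + z^2*(17 - x) + z*(-16*x^2 - 16*x + 80) + 64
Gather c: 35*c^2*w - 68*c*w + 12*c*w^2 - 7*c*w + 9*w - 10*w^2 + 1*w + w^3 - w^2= 35*c^2*w + c*(12*w^2 - 75*w) + w^3 - 11*w^2 + 10*w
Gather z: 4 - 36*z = 4 - 36*z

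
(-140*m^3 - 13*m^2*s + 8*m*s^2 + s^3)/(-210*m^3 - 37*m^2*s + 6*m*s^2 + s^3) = (-4*m + s)/(-6*m + s)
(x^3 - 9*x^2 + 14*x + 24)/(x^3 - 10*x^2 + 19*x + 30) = (x - 4)/(x - 5)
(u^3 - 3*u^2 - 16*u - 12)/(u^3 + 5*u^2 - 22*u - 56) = (u^2 - 5*u - 6)/(u^2 + 3*u - 28)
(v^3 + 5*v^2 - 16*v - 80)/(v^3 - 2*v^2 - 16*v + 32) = (v + 5)/(v - 2)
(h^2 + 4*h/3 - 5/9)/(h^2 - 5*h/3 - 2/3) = (-9*h^2 - 12*h + 5)/(3*(-3*h^2 + 5*h + 2))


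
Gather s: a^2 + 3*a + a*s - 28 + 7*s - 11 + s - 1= a^2 + 3*a + s*(a + 8) - 40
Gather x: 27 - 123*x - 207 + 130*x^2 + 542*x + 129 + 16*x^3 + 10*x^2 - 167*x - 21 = 16*x^3 + 140*x^2 + 252*x - 72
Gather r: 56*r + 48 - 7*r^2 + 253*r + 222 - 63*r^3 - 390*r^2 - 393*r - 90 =-63*r^3 - 397*r^2 - 84*r + 180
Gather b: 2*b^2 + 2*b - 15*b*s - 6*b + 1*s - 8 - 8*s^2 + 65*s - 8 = 2*b^2 + b*(-15*s - 4) - 8*s^2 + 66*s - 16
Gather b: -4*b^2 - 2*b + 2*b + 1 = 1 - 4*b^2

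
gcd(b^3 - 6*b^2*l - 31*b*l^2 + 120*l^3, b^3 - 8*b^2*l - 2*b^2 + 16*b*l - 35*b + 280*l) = b - 8*l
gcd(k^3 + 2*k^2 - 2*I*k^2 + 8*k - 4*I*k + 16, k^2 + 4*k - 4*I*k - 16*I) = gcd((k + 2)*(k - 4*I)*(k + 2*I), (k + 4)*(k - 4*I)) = k - 4*I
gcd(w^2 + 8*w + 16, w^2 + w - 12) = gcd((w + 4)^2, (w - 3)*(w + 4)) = w + 4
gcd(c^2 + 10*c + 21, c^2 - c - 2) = 1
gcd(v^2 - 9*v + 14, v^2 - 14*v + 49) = v - 7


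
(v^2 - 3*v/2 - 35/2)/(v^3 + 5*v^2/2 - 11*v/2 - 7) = (v - 5)/(v^2 - v - 2)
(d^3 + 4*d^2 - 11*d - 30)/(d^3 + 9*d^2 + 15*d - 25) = (d^2 - d - 6)/(d^2 + 4*d - 5)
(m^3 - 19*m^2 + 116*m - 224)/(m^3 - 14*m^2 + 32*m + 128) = (m^2 - 11*m + 28)/(m^2 - 6*m - 16)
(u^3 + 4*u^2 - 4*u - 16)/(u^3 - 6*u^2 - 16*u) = (u^2 + 2*u - 8)/(u*(u - 8))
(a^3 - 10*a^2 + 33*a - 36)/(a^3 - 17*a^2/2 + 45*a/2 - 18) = 2*(a - 3)/(2*a - 3)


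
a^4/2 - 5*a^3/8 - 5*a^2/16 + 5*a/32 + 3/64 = (a/2 + 1/4)*(a - 3/2)*(a - 1/2)*(a + 1/4)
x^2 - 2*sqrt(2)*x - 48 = (x - 6*sqrt(2))*(x + 4*sqrt(2))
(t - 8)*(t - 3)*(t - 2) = t^3 - 13*t^2 + 46*t - 48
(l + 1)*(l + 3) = l^2 + 4*l + 3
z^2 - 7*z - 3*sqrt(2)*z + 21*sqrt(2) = (z - 7)*(z - 3*sqrt(2))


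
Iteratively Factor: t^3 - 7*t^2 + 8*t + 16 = (t + 1)*(t^2 - 8*t + 16) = (t - 4)*(t + 1)*(t - 4)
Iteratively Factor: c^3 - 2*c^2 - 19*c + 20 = (c - 5)*(c^2 + 3*c - 4) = (c - 5)*(c - 1)*(c + 4)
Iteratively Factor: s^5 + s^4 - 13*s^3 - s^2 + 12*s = (s + 1)*(s^4 - 13*s^2 + 12*s) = (s - 1)*(s + 1)*(s^3 + s^2 - 12*s) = s*(s - 1)*(s + 1)*(s^2 + s - 12) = s*(s - 3)*(s - 1)*(s + 1)*(s + 4)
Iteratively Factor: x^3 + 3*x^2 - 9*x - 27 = (x + 3)*(x^2 - 9) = (x - 3)*(x + 3)*(x + 3)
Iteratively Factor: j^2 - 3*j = (j - 3)*(j)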